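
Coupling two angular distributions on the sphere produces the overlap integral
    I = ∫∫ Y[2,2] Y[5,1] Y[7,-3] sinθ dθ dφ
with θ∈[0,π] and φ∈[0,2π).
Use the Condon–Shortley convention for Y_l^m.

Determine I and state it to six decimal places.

-0.164220

Rules hold: Σm=0, L=14 even, 3≤7≤7.
N = 5·11·15 = 825
Δ = 0!·4!·10!/15! = 1/15015
Racah Σ t=0..0: t=0:+1/57600 = 1/57600
⇒ 3j(2 5 7; 0 0 0)² = 21/715, sgn -1
Racah Σ t=0..0: t=0:+1/414720 = 1/414720
⇒ 3j(2 5 7; 2 1 -3)² = 2/143, sgn +1
4πI² = N·(3j₀)²·(3jₘ)² = 630/1859
I = -1·√(0.338892/4π) = -0.16421985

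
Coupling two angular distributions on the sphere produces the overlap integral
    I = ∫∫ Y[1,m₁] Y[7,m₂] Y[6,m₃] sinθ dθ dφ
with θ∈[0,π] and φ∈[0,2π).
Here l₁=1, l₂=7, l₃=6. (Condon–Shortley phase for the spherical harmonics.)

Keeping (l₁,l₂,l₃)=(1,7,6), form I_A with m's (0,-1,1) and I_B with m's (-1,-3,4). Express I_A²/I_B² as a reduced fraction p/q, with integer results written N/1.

l's match ⇒ only the (l;m) 3-j factors differ between A and B.
A: triangle coeff Δ(1,7,6) = 1/1365; Σ_t [1,1]: t=1:−1/604800 = -1/604800; (3j)²=16/455 [(1 7 6; 0 -1 1)], sign=+1
B: triangle coeff Δ(1,7,6) = 1/1365; Σ_t [2,2]: t=2:+1/14515200 = 1/14515200; (3j)²=2/455 [(1 7 6; -1 -3 4)], sign=+1
I_A²/I_B² = (16/455)/(2/455) = 8/1

8/1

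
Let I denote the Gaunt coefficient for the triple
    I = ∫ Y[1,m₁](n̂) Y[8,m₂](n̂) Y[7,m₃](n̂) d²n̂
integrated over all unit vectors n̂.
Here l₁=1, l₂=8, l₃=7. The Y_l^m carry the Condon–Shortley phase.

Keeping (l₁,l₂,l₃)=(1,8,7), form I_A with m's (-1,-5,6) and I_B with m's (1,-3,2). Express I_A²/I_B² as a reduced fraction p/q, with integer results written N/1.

3/55

Same 1,8,7: normalisation and zero-m 3j drop out of the ratio.
A: Δ: 2! 0! 14! / 17! → 1/2040; sum: t=2:+1/12454041600 = 1/12454041600; 3j²(1 8 7; -1 -5 6) = Δ·Π!·Σ² = 1/680  (sign -1)
B: Δ: 2! 0! 14! / 17! → 1/2040; sum: t=0:+1/87091200 = 1/87091200; 3j²(1 8 7; 1 -3 2) = Δ·Π!·Σ² = 11/408  (sign -1)
I_A²/I_B² = (1/680)/(11/408) = 3/55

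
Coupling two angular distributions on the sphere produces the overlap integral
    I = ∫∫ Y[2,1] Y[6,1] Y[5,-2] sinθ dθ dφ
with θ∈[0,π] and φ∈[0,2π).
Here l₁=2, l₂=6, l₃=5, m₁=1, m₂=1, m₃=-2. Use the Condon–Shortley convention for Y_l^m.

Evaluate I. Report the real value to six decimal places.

0.000000

l₁+l₂+l₃=13 is odd: 3j(l;000)=0 ⇒ I=0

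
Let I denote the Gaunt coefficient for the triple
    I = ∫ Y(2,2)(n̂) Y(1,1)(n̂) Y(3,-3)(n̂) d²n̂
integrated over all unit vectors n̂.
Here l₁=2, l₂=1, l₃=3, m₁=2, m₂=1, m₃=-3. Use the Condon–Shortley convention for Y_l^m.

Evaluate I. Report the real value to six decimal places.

-0.319865

Checks pass: Σm=0; 6 even; l₃=3∈[1,3].
(2·2+1)(2·1+1)(2·3+1) = 105
Δ: 0! 4! 2! / 7! → 1/105
sum: t=0:+1/4 = 1/4
3j²(2 1 3; 0 0 0) = Δ·Π!·Σ² = 3/35  (sign -1)
sum: t=0:+1/48 = 1/48
3j²(2 1 3; 2 1 -3) = Δ·Π!·Σ² = 1/7  (sign +1)
combine: 4πI² = 105·3/35·1/7 = 9/7
take √, sign -1: I = -0.31986543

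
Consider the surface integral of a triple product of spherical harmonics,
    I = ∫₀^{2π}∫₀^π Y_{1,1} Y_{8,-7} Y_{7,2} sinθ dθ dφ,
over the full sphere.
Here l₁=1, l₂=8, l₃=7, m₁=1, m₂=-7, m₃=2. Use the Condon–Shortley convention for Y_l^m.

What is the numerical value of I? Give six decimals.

0.000000

Σmᵢ = -4 ≠ 0, so the φ-integral vanishes; I = 0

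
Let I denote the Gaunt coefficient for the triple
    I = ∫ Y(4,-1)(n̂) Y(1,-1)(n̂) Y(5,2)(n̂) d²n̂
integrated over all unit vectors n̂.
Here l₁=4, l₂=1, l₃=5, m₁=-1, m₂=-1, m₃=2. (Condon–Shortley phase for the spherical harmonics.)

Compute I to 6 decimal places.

m-sum 0 ✓  L=10 even ✓  3≤5≤5 ✓
Π(2lᵢ+1) = 9×3×11 = 297
triangle coeff Δ(4,1,5) = 1/495
Σ_t [0,0]: t=0:+1/576 = 1/576
(3j)²=5/99 [(4 1 5; 0 0 0)], sign=-1
Σ_t [0,0]: t=0:+1/1440 = 1/1440
(3j)²=7/165 [(4 1 5; -1 -1 2)], sign=-1
⇒ 4πI² = 7/11
I = (+1)√(7/11/(4π)) = 0.22503380

0.225034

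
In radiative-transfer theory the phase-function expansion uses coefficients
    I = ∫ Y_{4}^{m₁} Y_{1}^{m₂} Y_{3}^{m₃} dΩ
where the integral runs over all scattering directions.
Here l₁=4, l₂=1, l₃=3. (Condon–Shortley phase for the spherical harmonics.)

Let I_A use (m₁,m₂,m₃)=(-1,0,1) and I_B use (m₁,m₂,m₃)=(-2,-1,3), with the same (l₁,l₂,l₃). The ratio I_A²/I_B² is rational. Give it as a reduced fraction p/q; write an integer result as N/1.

15/1

Shared (l₁,l₂,l₃)=(4,1,3): N and (l;000)² cancel in I_A²/I_B².
A: Δ = 2!·6!·0!/9! = 1/252; Racah Σ t=1..1: t=1:−1/48 = -1/48; ⇒ 3j(4 1 3; -1 0 1)² = 5/84, sgn -1
B: Δ = 2!·6!·0!/9! = 1/252; Racah Σ t=0..0: t=0:+1/1440 = 1/1440; ⇒ 3j(4 1 3; -2 -1 3)² = 1/252, sgn +1
I_A²/I_B² = (5/84)/(1/252) = 15/1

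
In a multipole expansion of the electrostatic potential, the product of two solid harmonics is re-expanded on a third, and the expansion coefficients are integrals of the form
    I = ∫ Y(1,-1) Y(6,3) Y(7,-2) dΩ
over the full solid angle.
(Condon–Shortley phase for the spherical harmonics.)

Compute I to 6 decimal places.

m-sum 0 ✓  L=14 even ✓  5≤7≤7 ✓
Π(2lᵢ+1) = 3×13×15 = 585
triangle coeff Δ(1,6,7) = 1/1365
Σ_t [0,0]: t=0:+1/518400 = 1/518400
(3j)²=7/195 [(1 6 7; 0 0 0)], sign=-1
Σ_t [0,0]: t=0:+1/4354560 = 1/4354560
(3j)²=2/273 [(1 6 7; -1 3 -2)], sign=-1
⇒ 4πI² = 2/13
I = (+1)√(2/13/(4π)) = 0.11064668

0.110647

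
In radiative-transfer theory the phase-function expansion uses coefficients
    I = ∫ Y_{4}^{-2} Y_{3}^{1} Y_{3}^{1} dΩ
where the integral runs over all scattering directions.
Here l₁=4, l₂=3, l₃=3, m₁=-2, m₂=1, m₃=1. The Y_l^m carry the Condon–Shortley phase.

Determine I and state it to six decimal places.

Checks pass: Σm=0; 10 even; l₃=3∈[1,7].
(2·4+1)(2·3+1)(2·3+1) = 441
Δ: 4! 4! 2! / 11! → 1/34650
sum: t=1:−1/72 t=2:+1/16 t=3:−1/72 = 5/144
3j²(4 3 3; 0 0 0) = Δ·Π!·Σ² = 2/77  (sign -1)
sum: t=2:+1/192 t=3:−1/36 t=4:+1/192 = -5/288
3j²(4 3 3; -2 1 1) = Δ·Π!·Σ² = 20/693  (sign -1)
combine: 4πI² = 441·2/77·20/693 = 40/121
take √, sign +1: I = 0.16219310

0.162193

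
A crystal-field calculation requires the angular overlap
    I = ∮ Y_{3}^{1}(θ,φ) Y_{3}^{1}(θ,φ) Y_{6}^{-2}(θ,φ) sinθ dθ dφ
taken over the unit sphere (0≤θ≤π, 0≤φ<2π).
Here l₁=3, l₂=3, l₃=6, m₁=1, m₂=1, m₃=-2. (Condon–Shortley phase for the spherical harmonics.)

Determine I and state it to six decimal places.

Rules hold: Σm=0, L=12 even, 0≤6≤6.
N = 7·7·13 = 637
Δ = 0!·6!·6!/13! = 1/12012
Racah Σ t=0..0: t=0:+1/1296 = 1/1296
⇒ 3j(3 3 6; 0 0 0)² = 100/3003, sgn +1
Racah Σ t=0..0: t=0:+1/2304 = 1/2304
⇒ 3j(3 3 6; 1 1 -2)² = 5/143, sgn +1
4πI² = N·(3j₀)²·(3jₘ)² = 3500/4719
I = +1·√(0.741683/4π) = 0.24294284

0.242943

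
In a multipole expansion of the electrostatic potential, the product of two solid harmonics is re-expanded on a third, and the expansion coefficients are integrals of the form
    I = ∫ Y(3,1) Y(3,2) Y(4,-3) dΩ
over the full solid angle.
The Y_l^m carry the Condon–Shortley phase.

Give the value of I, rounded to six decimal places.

-0.095955

m-sum 0 ✓  L=10 even ✓  0≤4≤6 ✓
Π(2lᵢ+1) = 7×7×9 = 441
triangle coeff Δ(3,3,4) = 1/34650
Σ_t [0,2]: t=0:+1/72 t=1:−1/16 t=2:+1/72 = -5/144
(3j)²=2/77 [(3 3 4; 0 0 0)], sign=-1
Σ_t [1,2]: t=1:−1/144 t=2:+1/288 = -1/288
(3j)²=1/99 [(3 3 4; 1 2 -3)], sign=+1
⇒ 4πI² = 14/121
I = (-1)√(14/121/(4π)) = -0.09595473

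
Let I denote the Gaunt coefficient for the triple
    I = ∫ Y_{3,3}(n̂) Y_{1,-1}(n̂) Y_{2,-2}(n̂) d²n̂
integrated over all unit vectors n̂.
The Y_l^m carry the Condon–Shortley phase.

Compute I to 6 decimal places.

-0.319865

Checks pass: Σm=0; 6 even; l₃=2∈[2,4].
(2·3+1)(2·1+1)(2·2+1) = 105
Δ: 2! 4! 0! / 7! → 1/105
sum: t=1:−1/4 = -1/4
3j²(3 1 2; 0 0 0) = Δ·Π!·Σ² = 3/35  (sign -1)
sum: t=0:+1/48 = 1/48
3j²(3 1 2; 3 -1 -2) = Δ·Π!·Σ² = 1/7  (sign +1)
combine: 4πI² = 105·3/35·1/7 = 9/7
take √, sign -1: I = -0.31986543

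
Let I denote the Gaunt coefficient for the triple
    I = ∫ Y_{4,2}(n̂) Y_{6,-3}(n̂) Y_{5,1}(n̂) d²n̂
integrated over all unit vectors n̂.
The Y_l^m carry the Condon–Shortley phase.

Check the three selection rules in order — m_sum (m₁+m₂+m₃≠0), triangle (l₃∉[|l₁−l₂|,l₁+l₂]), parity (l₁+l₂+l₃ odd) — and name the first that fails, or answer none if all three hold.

parity

azimuthal sum: 2 − 3 + 1 = 0  ✓
2 ≤ 5 ≤ 10 (triangle on l)  ✓
L = 4 + 6 + 5 = 15 (odd)  ✗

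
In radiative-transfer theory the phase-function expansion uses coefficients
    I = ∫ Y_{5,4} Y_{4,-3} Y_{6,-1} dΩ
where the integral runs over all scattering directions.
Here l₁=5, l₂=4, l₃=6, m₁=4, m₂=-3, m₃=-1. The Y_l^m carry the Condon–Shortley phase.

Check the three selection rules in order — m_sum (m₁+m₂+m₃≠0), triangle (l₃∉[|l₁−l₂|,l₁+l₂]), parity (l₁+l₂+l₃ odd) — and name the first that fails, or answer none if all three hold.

parity

Σmᵢ = 0  ✓
l₃∈[|l₁−l₂|,l₁+l₂]=[1,9], have l₃=6  ✓
Σlᵢ = 15 ⇒ odd  ✗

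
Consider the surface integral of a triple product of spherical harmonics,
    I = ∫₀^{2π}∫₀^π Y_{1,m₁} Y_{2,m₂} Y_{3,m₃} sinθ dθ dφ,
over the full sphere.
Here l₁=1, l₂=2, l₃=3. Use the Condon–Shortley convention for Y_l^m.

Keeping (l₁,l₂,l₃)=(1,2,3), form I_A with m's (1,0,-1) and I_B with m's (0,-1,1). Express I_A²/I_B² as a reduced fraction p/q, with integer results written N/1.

Same 1,2,3: normalisation and zero-m 3j drop out of the ratio.
A: Δ: 0! 2! 4! / 7! → 1/105; sum: t=0:+1/8 = 1/8; 3j²(1 2 3; 1 0 -1) = Δ·Π!·Σ² = 2/35  (sign +1)
B: Δ: 0! 2! 4! / 7! → 1/105; sum: t=0:+1/6 = 1/6; 3j²(1 2 3; 0 -1 1) = Δ·Π!·Σ² = 8/105  (sign +1)
I_A²/I_B² = (2/35)/(8/105) = 3/4

3/4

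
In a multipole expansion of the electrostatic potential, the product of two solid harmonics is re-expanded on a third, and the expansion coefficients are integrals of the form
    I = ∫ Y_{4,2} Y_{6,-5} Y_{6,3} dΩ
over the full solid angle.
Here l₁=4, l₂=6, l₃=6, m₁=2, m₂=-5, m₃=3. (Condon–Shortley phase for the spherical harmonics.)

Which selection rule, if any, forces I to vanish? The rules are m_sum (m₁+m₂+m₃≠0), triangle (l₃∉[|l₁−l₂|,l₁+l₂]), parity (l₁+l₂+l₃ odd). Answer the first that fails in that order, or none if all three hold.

azimuthal sum: 2 − 5 + 3 = 0  ✓
2 ≤ 6 ≤ 10 (triangle on l)  ✓
L = 4 + 6 + 6 = 16 (even)  ✓

none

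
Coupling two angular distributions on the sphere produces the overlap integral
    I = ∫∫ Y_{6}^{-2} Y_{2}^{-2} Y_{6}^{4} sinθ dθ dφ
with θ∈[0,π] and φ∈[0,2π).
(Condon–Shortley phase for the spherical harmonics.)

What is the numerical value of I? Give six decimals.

-0.153870

m-sum 0 ✓  L=14 even ✓  4≤6≤8 ✓
Π(2lᵢ+1) = 13×5×13 = 845
triangle coeff Δ(6,2,6) = 1/90090
Σ_t [0,2]: t=0:+1/69120 t=1:−1/14400 t=2:+1/69120 = -7/172800
(3j)²=14/715 [(6 2 6; 0 0 0)], sign=-1
Σ_t [0,0]: t=0:+1/322560 = 1/322560
(3j)²=18/1001 [(6 2 6; -2 -2 4)], sign=+1
⇒ 4πI² = 36/121
I = (-1)√(36/121/(4π)) = -0.15386989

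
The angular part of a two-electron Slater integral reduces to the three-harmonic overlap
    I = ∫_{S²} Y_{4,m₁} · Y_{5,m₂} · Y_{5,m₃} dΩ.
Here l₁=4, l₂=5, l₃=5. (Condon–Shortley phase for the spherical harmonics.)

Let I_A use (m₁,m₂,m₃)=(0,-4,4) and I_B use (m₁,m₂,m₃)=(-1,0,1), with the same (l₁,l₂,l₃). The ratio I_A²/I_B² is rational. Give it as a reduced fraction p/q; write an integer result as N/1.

6/1

l's match ⇒ only the (l;m) 3-j factors differ between A and B.
A: triangle coeff Δ(4,5,5) = 1/3153150; Σ_t [0,1]: t=0:+1/69120 t=1:−1/25920 = -1/41472; (3j)²=2/143 [(4 5 5; 0 -4 4)], sign=+1
B: triangle coeff Δ(4,5,5) = 1/3153150; Σ_t [1,4]: t=1:−1/6912 t=2:+1/864 t=3:−1/1152 t=4:+1/17280 = 7/34560; (3j)²=1/429 [(4 5 5; -1 0 1)], sign=+1
I_A²/I_B² = (2/143)/(1/429) = 6/1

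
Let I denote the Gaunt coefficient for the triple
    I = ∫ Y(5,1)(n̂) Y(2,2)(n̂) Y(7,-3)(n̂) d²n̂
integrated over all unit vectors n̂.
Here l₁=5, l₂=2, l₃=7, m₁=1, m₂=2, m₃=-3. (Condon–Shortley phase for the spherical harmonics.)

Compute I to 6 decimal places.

-0.164220

m-sum 0 ✓  L=14 even ✓  3≤7≤7 ✓
Π(2lᵢ+1) = 11×5×15 = 825
triangle coeff Δ(5,2,7) = 1/15015
Σ_t [0,0]: t=0:+1/57600 = 1/57600
(3j)²=21/715 [(5 2 7; 0 0 0)], sign=-1
Σ_t [0,0]: t=0:+1/414720 = 1/414720
(3j)²=2/143 [(5 2 7; 1 2 -3)], sign=+1
⇒ 4πI² = 630/1859
I = (-1)√(630/1859/(4π)) = -0.16421985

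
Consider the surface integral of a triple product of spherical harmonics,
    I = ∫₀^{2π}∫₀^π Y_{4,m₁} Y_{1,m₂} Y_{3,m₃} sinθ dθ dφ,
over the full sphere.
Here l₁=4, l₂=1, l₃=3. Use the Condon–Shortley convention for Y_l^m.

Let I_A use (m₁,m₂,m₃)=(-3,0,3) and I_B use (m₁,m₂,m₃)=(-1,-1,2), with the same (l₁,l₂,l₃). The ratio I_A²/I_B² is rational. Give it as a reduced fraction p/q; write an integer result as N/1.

Same 4,1,3: normalisation and zero-m 3j drop out of the ratio.
A: Δ: 2! 6! 0! / 9! → 1/252; sum: t=1:−1/720 = -1/720; 3j²(4 1 3; -3 0 3) = Δ·Π!·Σ² = 1/36  (sign -1)
B: Δ: 2! 6! 0! / 9! → 1/252; sum: t=0:+1/240 = 1/240; 3j²(4 1 3; -1 -1 2) = Δ·Π!·Σ² = 1/84  (sign -1)
I_A²/I_B² = (1/36)/(1/84) = 7/3

7/3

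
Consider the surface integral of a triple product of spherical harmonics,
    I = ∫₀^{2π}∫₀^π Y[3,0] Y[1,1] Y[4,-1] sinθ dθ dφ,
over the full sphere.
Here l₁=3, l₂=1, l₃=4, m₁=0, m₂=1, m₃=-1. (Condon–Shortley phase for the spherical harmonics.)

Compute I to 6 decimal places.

-0.194664

Rules hold: Σm=0, L=8 even, 2≤4≤4.
N = 7·3·9 = 189
Δ = 0!·6!·2!/9! = 1/252
Racah Σ t=0..0: t=0:+1/36 = 1/36
⇒ 3j(3 1 4; 0 0 0)² = 4/63, sgn +1
Racah Σ t=0..0: t=0:+1/72 = 1/72
⇒ 3j(3 1 4; 0 1 -1)² = 5/126, sgn -1
4πI² = N·(3j₀)²·(3jₘ)² = 10/21
I = -1·√(0.47619/4π) = -0.19466390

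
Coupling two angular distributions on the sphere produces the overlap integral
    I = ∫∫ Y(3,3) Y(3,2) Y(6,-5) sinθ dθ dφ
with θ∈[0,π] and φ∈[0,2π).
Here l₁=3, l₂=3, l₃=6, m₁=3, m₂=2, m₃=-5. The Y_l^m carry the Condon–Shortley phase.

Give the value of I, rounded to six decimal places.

m-sum 0 ✓  L=12 even ✓  0≤6≤6 ✓
Π(2lᵢ+1) = 7×7×13 = 637
triangle coeff Δ(3,3,6) = 1/12012
Σ_t [0,0]: t=0:+1/1296 = 1/1296
(3j)²=100/3003 [(3 3 6; 0 0 0)], sign=+1
Σ_t [0,0]: t=0:+1/86400 = 1/86400
(3j)²=1/26 [(3 3 6; 3 2 -5)], sign=-1
⇒ 4πI² = 350/429
I = (-1)√(350/429/(4π)) = -0.25480060

-0.254801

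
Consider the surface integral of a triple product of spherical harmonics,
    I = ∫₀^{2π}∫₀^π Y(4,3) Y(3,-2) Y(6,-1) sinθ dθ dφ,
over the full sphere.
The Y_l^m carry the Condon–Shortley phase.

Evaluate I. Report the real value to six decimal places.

L=13 odd ⇒ parity kills the (l;000) factor ⇒ I = 0

0.000000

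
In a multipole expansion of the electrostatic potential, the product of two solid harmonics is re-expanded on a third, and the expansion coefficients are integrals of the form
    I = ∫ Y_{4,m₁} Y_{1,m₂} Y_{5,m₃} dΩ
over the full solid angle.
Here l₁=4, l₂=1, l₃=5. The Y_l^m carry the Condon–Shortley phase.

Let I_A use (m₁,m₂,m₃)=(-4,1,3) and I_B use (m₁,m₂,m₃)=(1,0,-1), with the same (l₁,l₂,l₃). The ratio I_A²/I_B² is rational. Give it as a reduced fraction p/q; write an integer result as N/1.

1/24

Same 4,1,5: normalisation and zero-m 3j drop out of the ratio.
A: Δ: 0! 8! 2! / 11! → 1/495; sum: t=0:+1/80640 = 1/80640; 3j²(4 1 5; -4 1 3) = Δ·Π!·Σ² = 1/495  (sign +1)
B: Δ: 0! 8! 2! / 11! → 1/495; sum: t=0:+1/720 = 1/720; 3j²(4 1 5; 1 0 -1) = Δ·Π!·Σ² = 8/165  (sign +1)
I_A²/I_B² = (1/495)/(8/165) = 1/24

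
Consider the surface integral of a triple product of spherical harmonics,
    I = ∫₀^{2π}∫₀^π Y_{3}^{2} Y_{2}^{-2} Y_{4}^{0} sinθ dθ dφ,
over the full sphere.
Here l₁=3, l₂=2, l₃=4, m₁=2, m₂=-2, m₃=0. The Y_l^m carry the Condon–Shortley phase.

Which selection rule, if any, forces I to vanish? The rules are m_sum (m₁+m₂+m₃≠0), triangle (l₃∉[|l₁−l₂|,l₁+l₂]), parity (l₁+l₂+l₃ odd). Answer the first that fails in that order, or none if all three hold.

azimuthal sum: 2 − 2 + 0 = 0  ✓
1 ≤ 4 ≤ 5 (triangle on l)  ✓
L = 3 + 2 + 4 = 9 (odd)  ✗

parity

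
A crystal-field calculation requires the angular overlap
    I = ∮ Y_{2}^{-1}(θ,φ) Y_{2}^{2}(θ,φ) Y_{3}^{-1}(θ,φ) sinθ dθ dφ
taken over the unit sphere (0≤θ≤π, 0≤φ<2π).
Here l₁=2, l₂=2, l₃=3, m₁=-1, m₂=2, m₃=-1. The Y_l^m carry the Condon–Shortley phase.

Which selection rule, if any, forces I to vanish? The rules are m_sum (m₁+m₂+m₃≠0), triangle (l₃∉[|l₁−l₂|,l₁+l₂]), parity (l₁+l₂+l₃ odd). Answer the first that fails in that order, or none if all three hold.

Σmᵢ = 0  ✓
l₃∈[|l₁−l₂|,l₁+l₂]=[0,4], have l₃=3  ✓
Σlᵢ = 7 ⇒ odd  ✗

parity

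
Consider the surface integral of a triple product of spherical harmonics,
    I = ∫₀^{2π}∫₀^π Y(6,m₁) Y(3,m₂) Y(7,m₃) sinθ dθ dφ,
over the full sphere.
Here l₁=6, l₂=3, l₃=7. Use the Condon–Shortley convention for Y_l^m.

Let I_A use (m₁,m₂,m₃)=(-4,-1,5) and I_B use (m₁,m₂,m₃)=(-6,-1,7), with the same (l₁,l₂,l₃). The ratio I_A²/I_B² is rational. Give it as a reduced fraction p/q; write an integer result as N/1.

Shared (l₁,l₂,l₃)=(6,3,7): N and (l;000)² cancel in I_A²/I_B².
A: Δ = 2!·10!·4!/17! = 1/2042040; Racah Σ t=0..2: t=0:+1/29030400 t=1:−1/2177280 t=2:+1/3870720 = -29/174182400; ⇒ 3j(6 3 7; -4 -1 5)² = 841/185640, sgn -1
B: Δ = 2!·10!·4!/17! = 1/2042040; Racah Σ t=2..2: t=2:+1/174182400 = 1/174182400; ⇒ 3j(6 3 7; -6 -1 7)² = 11/340, sgn +1
I_A²/I_B² = (841/185640)/(11/340) = 841/6006

841/6006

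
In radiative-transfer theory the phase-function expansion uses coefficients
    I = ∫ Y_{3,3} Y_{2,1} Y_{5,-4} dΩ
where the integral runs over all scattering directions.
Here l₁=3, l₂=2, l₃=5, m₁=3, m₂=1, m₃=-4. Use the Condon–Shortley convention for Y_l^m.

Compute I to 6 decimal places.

0.219610

m-sum 0 ✓  L=10 even ✓  1≤5≤5 ✓
Π(2lᵢ+1) = 7×5×11 = 385
triangle coeff Δ(3,2,5) = 1/2310
Σ_t [0,0]: t=0:+1/144 = 1/144
(3j)²=10/231 [(3 2 5; 0 0 0)], sign=-1
Σ_t [0,0]: t=0:+1/4320 = 1/4320
(3j)²=2/55 [(3 2 5; 3 1 -4)], sign=-1
⇒ 4πI² = 20/33
I = (+1)√(20/33/(4π)) = 0.21961050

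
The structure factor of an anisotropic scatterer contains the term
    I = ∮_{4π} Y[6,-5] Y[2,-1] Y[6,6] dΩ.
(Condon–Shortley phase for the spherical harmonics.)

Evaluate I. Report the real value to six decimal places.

Checks pass: Σm=0; 14 even; l₃=6∈[4,8].
(2·6+1)(2·2+1)(2·6+1) = 845
Δ: 2! 10! 2! / 15! → 1/90090
sum: t=0:+1/69120 t=1:−1/14400 t=2:+1/69120 = -7/172800
3j²(6 2 6; 0 0 0) = Δ·Π!·Σ² = 14/715  (sign -1)
sum: t=1:−1/7257600 = -1/7257600
3j²(6 2 6; -5 -1 6) = Δ·Π!·Σ² = 11/455  (sign -1)
combine: 4πI² = 845·14/715·11/455 = 2/5
take √, sign +1: I = 0.17841241

0.178412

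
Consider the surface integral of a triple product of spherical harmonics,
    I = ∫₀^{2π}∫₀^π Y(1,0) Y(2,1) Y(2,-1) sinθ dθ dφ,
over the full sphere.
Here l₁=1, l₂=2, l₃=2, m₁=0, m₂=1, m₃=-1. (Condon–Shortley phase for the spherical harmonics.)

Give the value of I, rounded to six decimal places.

l₁+l₂+l₃=5 is odd: 3j(l;000)=0 ⇒ I=0

0.000000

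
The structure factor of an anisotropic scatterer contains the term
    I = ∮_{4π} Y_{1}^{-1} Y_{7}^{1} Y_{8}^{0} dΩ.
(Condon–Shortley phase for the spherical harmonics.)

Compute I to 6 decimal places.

Rules hold: Σm=0, L=16 even, 6≤8≤8.
N = 3·15·17 = 765
Δ = 0!·2!·14!/17! = 1/2040
Racah Σ t=0..0: t=0:+1/25401600 = 1/25401600
⇒ 3j(1 7 8; 0 0 0)² = 8/255, sgn +1
Racah Σ t=0..0: t=0:+1/58060800 = 1/58060800
⇒ 3j(1 7 8; -1 1 0)² = 7/510, sgn +1
4πI² = N·(3j₀)²·(3jₘ)² = 28/85
I = +1·√(0.329412/4π) = 0.16190663

0.161907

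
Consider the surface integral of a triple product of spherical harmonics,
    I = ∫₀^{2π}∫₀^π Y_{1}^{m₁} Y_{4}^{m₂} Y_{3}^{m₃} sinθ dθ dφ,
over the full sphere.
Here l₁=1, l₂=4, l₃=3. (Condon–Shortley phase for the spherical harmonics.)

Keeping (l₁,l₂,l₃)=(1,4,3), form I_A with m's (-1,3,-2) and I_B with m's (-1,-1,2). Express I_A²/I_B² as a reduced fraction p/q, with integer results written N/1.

7/1

Same 1,4,3: normalisation and zero-m 3j drop out of the ratio.
A: Δ: 2! 0! 6! / 9! → 1/252; sum: t=2:+1/240 = 1/240; 3j²(1 4 3; -1 3 -2) = Δ·Π!·Σ² = 1/12  (sign -1)
B: Δ: 2! 0! 6! / 9! → 1/252; sum: t=2:+1/240 = 1/240; 3j²(1 4 3; -1 -1 2) = Δ·Π!·Σ² = 1/84  (sign -1)
I_A²/I_B² = (1/12)/(1/84) = 7/1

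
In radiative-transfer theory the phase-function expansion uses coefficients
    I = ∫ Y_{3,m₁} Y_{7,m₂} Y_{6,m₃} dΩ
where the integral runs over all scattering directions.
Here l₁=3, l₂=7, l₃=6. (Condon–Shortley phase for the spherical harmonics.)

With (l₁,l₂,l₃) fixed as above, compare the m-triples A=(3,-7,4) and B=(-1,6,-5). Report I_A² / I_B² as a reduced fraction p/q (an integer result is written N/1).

105/11

l's match ⇒ only the (l;m) 3-j factors differ between A and B.
A: triangle coeff Δ(3,7,6) = 1/2042040; Σ_t [0,0]: t=0:+1/174182400 = 1/174182400; (3j)²=1/136 [(3 7 6; 3 -7 4)], sign=+1
B: triangle coeff Δ(3,7,6) = 1/2042040; Σ_t [3,4]: t=3:−1/21772800 t=4:+1/17418240 = 1/87091200; (3j)²=11/14280 [(3 7 6; -1 6 -5)], sign=-1
I_A²/I_B² = (1/136)/(11/14280) = 105/11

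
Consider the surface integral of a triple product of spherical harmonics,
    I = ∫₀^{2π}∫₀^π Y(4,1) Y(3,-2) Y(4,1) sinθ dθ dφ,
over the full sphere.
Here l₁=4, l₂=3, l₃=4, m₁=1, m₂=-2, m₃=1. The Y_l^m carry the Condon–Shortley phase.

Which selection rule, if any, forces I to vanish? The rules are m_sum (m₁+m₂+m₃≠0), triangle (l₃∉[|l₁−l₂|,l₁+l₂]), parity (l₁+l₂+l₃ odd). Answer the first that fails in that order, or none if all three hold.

azimuthal sum: 1 − 2 + 1 = 0  ✓
1 ≤ 4 ≤ 7 (triangle on l)  ✓
L = 4 + 3 + 4 = 11 (odd)  ✗

parity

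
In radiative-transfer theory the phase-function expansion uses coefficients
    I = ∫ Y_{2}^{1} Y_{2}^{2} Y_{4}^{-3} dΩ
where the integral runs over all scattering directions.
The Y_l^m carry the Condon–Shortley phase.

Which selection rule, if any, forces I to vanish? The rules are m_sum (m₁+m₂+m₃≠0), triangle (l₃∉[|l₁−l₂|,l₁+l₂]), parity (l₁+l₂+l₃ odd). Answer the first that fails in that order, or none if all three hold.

Σmᵢ = 0  ✓
l₃∈[|l₁−l₂|,l₁+l₂]=[0,4], have l₃=4  ✓
Σlᵢ = 8 ⇒ even  ✓

none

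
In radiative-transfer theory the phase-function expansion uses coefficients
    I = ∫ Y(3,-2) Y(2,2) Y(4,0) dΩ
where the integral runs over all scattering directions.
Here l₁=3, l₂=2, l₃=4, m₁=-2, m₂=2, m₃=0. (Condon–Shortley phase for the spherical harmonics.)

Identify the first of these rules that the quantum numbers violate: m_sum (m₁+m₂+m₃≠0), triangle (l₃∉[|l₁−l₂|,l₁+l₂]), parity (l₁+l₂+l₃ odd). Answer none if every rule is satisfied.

m₁+m₂+m₃ = -2 + 2 + 0 = 0  ✓
triangle: |3−2|=1 ≤ l₃=4 ≤ 3+2=5  ✓
parity: l₁+l₂+l₃ = 9 is odd  ✗

parity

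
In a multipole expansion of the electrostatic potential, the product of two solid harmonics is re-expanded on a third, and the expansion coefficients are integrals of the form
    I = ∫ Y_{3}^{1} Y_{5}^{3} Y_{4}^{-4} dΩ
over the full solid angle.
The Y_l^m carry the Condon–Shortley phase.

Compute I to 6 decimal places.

m-sum 0 ✓  L=12 even ✓  2≤4≤8 ✓
Π(2lᵢ+1) = 7×11×9 = 693
triangle coeff Δ(3,5,4) = 1/180180
Σ_t [1,3]: t=1:−1/576 t=2:+1/144 t=3:−1/576 = 1/288
(3j)²=20/1001 [(3 5 4; 0 0 0)], sign=+1
Σ_t [2,2]: t=2:+1/5760 = 1/5760
(3j)²=56/2145 [(3 5 4; 1 3 -4)], sign=+1
⇒ 4πI² = 672/1859
I = (+1)√(672/1859/(4π)) = 0.16960553

0.169606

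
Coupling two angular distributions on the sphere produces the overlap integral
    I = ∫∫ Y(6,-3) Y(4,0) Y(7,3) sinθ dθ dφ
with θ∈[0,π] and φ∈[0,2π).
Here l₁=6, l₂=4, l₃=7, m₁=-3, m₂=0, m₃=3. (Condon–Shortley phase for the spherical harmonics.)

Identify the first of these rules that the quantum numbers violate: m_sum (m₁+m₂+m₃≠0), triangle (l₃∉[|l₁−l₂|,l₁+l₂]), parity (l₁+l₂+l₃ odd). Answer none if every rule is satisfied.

m₁+m₂+m₃ = -3 + 0 + 3 = 0  ✓
triangle: |6−4|=2 ≤ l₃=7 ≤ 6+4=10  ✓
parity: l₁+l₂+l₃ = 17 is odd  ✗

parity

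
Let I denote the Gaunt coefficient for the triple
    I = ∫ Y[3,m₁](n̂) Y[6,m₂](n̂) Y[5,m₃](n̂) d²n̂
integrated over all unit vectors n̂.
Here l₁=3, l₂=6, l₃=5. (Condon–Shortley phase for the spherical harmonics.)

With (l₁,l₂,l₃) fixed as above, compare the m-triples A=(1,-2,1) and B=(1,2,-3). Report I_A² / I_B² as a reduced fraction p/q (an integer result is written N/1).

Shared (l₁,l₂,l₃)=(3,6,5): N and (l;000)² cancel in I_A²/I_B².
A: Δ = 4!·2!·8!/15! = 1/675675; Racah Σ t=0..2: t=0:+1/27648 t=1:−1/4320 t=2:+1/11520 = -1/9216; ⇒ 3j(3 6 5; 1 -2 1)² = 2/143, sgn -1
B: Δ = 4!·2!·8!/15! = 1/675675; Racah Σ t=0..2: t=0:+1/1935360 t=1:−1/30240 t=2:+1/11520 = 1/18432; ⇒ 3j(3 6 5; 1 2 -3)² = 7/429, sgn +1
I_A²/I_B² = (2/143)/(7/429) = 6/7

6/7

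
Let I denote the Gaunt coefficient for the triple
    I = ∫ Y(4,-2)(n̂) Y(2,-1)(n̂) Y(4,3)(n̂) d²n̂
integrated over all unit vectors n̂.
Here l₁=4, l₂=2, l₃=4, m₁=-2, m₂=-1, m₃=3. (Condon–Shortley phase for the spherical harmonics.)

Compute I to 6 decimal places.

Rules hold: Σm=0, L=10 even, 2≤4≤6.
N = 9·5·9 = 405
Δ = 2!·6!·2!/11! = 1/13860
Racah Σ t=0..2: t=0:+1/192 t=1:−1/36 t=2:+1/192 = -5/288
⇒ 3j(4 2 4; 0 0 0)² = 20/693, sgn -1
Racah Σ t=0..1: t=0:+1/1440 t=1:−1/240 = -1/288
⇒ 3j(4 2 4; -2 -1 3)² = 5/132, sgn +1
4πI² = N·(3j₀)²·(3jₘ)² = 375/847
I = -1·√(0.442739/4π) = -0.18770204

-0.187702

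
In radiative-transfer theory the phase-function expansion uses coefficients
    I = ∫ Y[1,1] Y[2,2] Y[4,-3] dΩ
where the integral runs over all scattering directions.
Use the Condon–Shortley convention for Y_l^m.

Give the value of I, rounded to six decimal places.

l₃=4 ∉ [1,3] — triangle fails ⇒ I = 0

0.000000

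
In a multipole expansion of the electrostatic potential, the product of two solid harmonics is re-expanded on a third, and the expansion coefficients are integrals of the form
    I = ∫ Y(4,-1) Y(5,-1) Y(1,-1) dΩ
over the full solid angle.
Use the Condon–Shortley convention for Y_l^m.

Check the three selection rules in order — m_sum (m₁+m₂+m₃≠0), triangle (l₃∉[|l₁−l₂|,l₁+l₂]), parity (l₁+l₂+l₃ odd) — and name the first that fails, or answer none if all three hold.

m_sum

m₁+m₂+m₃ = -1 − 1 − 1 = -3  ✗
triangle: |4−5|=1 ≤ l₃=1 ≤ 4+5=9
parity: l₁+l₂+l₃ = 10 is even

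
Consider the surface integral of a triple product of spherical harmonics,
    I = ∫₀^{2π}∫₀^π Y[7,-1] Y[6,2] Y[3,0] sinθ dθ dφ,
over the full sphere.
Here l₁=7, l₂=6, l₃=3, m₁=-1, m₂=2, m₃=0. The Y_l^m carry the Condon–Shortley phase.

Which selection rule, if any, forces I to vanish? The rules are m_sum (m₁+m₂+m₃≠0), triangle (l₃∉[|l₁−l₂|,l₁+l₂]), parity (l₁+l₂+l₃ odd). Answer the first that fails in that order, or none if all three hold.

azimuthal sum: -1 + 2 + 0 = 1  ✗
1 ≤ 3 ≤ 13 (triangle on l)
L = 7 + 6 + 3 = 16 (even)

m_sum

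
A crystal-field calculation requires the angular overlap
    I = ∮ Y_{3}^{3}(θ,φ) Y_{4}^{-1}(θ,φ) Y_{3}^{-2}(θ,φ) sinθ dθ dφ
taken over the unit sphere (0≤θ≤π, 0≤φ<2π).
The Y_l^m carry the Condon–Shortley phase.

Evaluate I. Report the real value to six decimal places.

0.140463

m-sum 0 ✓  L=10 even ✓  1≤3≤7 ✓
Π(2lᵢ+1) = 7×9×7 = 441
triangle coeff Δ(3,4,3) = 1/34650
Σ_t [1,3]: t=1:−1/72 t=2:+1/16 t=3:−1/72 = 5/144
(3j)²=2/77 [(3 4 3; 0 0 0)], sign=-1
Σ_t [0,0]: t=0:+1/288 = 1/288
(3j)²=5/231 [(3 4 3; 3 -1 -2)], sign=-1
⇒ 4πI² = 30/121
I = (+1)√(30/121/(4π)) = 0.14046335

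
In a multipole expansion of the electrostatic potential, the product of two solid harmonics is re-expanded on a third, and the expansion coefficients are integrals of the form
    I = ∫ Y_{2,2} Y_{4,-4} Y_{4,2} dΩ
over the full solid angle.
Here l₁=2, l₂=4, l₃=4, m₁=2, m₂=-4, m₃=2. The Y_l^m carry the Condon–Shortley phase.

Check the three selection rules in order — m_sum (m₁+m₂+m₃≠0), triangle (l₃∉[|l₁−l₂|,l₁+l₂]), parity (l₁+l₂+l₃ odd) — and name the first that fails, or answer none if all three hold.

azimuthal sum: 2 − 4 + 2 = 0  ✓
2 ≤ 4 ≤ 6 (triangle on l)  ✓
L = 2 + 4 + 4 = 10 (even)  ✓

none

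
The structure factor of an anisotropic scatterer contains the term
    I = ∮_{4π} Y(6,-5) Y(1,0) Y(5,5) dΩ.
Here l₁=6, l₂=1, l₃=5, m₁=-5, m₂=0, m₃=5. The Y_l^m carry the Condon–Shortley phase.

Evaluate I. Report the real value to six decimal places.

-0.135514

Rules hold: Σm=0, L=12 even, 5≤5≤7.
N = 13·3·11 = 429
Δ = 2!·10!·0!/13! = 1/858
Racah Σ t=1..1: t=1:−1/14400 = -1/14400
⇒ 3j(6 1 5; 0 0 0)² = 6/143, sgn +1
Racah Σ t=1..1: t=1:−1/3628800 = -1/3628800
⇒ 3j(6 1 5; -5 0 5)² = 1/78, sgn -1
4πI² = N·(3j₀)²·(3jₘ)² = 3/13
I = -1·√(0.230769/4π) = -0.13551395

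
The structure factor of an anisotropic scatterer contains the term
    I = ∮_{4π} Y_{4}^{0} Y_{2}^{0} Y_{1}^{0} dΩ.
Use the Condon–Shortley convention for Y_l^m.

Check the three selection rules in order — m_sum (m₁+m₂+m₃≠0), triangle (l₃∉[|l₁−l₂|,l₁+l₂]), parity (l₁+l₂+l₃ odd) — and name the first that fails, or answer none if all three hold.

triangle

m₁+m₂+m₃ = 0 + 0 + 0 = 0  ✓
triangle: |4−2|=2 ≤ l₃=1 ≤ 4+2=6  ✗
parity: l₁+l₂+l₃ = 7 is odd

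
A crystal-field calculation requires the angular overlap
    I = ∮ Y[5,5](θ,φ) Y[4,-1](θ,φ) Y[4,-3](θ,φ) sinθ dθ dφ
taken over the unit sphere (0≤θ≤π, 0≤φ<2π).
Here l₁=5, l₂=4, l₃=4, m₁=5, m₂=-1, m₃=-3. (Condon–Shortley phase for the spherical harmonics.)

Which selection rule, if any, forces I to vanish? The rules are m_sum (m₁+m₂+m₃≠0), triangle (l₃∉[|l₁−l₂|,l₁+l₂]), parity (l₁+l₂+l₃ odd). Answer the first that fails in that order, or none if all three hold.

m_sum

azimuthal sum: 5 − 1 − 3 = 1  ✗
1 ≤ 4 ≤ 9 (triangle on l)
L = 5 + 4 + 4 = 13 (odd)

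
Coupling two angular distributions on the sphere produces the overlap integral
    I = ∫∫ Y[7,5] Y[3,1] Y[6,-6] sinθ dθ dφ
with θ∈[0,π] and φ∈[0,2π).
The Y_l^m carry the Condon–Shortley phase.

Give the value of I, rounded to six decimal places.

0.138620

Rules hold: Σm=0, L=16 even, 4≤6≤10.
N = 15·7·13 = 1365
Δ = 4!·10!·2!/17! = 1/2042040
Racah Σ t=1..3: t=1:−1/207360 t=2:+1/57600 t=3:−1/207360 = 1/129600
⇒ 3j(7 3 6; 0 0 0)² = 168/12155, sgn +1
Racah Σ t=2..2: t=2:+1/29030400 = 1/29030400
⇒ 3j(7 3 6; 5 1 -6)² = 99/7735, sgn +1
4πI² = N·(3j₀)²·(3jₘ)² = 4536/18785
I = +1·√(0.241469/4π) = 0.13862003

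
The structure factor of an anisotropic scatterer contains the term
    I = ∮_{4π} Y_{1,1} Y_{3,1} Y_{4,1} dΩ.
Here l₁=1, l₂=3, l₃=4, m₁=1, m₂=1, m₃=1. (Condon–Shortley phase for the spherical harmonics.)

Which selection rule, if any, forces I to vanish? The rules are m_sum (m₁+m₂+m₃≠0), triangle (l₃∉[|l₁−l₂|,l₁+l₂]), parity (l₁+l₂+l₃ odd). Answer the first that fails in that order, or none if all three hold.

Σmᵢ = 3  ✗
l₃∈[|l₁−l₂|,l₁+l₂]=[2,4], have l₃=4
Σlᵢ = 8 ⇒ even

m_sum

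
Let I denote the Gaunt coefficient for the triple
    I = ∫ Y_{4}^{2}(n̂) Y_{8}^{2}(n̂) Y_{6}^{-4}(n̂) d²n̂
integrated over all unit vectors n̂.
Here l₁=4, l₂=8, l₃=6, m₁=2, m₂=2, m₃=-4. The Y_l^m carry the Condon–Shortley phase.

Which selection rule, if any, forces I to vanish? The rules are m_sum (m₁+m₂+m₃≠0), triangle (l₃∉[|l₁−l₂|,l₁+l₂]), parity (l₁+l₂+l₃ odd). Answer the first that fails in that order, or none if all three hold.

azimuthal sum: 2 + 2 − 4 = 0  ✓
4 ≤ 6 ≤ 12 (triangle on l)  ✓
L = 4 + 8 + 6 = 18 (even)  ✓

none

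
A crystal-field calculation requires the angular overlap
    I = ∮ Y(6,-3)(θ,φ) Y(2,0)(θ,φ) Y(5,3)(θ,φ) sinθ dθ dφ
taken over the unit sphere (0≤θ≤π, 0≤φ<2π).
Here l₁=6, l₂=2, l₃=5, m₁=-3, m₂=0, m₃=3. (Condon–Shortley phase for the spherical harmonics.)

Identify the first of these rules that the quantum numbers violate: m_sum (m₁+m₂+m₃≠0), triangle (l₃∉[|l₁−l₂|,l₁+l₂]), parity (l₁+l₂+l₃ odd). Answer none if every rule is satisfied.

parity

azimuthal sum: -3 + 0 + 3 = 0  ✓
4 ≤ 5 ≤ 8 (triangle on l)  ✓
L = 6 + 2 + 5 = 13 (odd)  ✗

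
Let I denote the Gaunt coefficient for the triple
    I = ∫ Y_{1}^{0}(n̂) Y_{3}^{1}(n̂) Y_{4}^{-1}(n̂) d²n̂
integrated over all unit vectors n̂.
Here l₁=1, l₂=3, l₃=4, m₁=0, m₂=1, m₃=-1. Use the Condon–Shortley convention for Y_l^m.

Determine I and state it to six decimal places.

Checks pass: Σm=0; 8 even; l₃=4∈[2,4].
(2·1+1)(2·3+1)(2·4+1) = 189
Δ: 0! 2! 6! / 9! → 1/252
sum: t=0:+1/36 = 1/36
3j²(1 3 4; 0 0 0) = Δ·Π!·Σ² = 4/63  (sign +1)
sum: t=0:+1/48 = 1/48
3j²(1 3 4; 0 1 -1) = Δ·Π!·Σ² = 5/84  (sign -1)
combine: 4πI² = 189·4/63·5/84 = 5/7
take √, sign -1: I = -0.23841361

-0.238414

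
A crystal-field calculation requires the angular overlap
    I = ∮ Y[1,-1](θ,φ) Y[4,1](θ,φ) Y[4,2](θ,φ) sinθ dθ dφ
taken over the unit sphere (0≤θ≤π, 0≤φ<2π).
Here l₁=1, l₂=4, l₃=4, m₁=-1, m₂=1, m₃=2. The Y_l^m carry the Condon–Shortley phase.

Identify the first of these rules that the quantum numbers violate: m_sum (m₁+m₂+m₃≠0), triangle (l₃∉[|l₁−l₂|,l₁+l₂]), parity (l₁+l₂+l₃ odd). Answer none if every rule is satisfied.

m_sum

azimuthal sum: -1 + 1 + 2 = 2  ✗
3 ≤ 4 ≤ 5 (triangle on l)
L = 1 + 4 + 4 = 9 (odd)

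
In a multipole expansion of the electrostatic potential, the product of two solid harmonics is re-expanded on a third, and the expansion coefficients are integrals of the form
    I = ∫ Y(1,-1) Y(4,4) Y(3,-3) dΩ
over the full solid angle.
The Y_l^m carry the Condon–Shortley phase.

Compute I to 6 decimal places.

Rules hold: Σm=0, L=8 even, 3≤3≤5.
N = 3·9·7 = 189
Δ = 2!·0!·6!/9! = 1/252
Racah Σ t=1..1: t=1:−1/36 = -1/36
⇒ 3j(1 4 3; 0 0 0)² = 4/63, sgn +1
Racah Σ t=2..2: t=2:+1/1440 = 1/1440
⇒ 3j(1 4 3; -1 4 -3)² = 1/9, sgn +1
4πI² = N·(3j₀)²·(3jₘ)² = 4/3
I = +1·√(1.33333/4π) = 0.32573501

0.325735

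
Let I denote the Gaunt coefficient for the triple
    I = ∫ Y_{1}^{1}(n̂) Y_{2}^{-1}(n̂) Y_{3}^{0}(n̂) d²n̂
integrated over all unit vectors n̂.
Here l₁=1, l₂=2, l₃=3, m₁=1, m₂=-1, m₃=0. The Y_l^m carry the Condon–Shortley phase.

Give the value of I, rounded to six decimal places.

0.143048

Rules hold: Σm=0, L=6 even, 1≤3≤3.
N = 3·5·7 = 105
Δ = 0!·2!·4!/7! = 1/105
Racah Σ t=0..0: t=0:+1/4 = 1/4
⇒ 3j(1 2 3; 0 0 0)² = 3/35, sgn -1
Racah Σ t=0..0: t=0:+1/12 = 1/12
⇒ 3j(1 2 3; 1 -1 0)² = 1/35, sgn -1
4πI² = N·(3j₀)²·(3jₘ)² = 9/35
I = +1·√(0.257143/4π) = 0.14304817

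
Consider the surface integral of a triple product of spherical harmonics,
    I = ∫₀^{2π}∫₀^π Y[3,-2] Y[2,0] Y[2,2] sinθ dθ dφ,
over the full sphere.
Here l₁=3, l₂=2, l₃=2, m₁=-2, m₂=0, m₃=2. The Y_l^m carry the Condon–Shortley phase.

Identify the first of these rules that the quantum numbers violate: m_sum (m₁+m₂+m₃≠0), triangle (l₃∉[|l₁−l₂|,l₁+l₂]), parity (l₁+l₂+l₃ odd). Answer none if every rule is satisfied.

parity

azimuthal sum: -2 + 0 + 2 = 0  ✓
1 ≤ 2 ≤ 5 (triangle on l)  ✓
L = 3 + 2 + 2 = 7 (odd)  ✗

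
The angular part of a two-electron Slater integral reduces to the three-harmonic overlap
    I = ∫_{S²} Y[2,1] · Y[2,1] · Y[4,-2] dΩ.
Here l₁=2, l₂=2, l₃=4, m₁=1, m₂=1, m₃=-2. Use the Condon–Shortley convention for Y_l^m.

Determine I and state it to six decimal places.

0.254875

Rules hold: Σm=0, L=8 even, 0≤4≤4.
N = 5·5·9 = 225
Δ = 0!·4!·4!/9! = 1/630
Racah Σ t=0..0: t=0:+1/16 = 1/16
⇒ 3j(2 2 4; 0 0 0)² = 2/35, sgn +1
Racah Σ t=0..0: t=0:+1/36 = 1/36
⇒ 3j(2 2 4; 1 1 -2)² = 4/63, sgn +1
4πI² = N·(3j₀)²·(3jₘ)² = 40/49
I = +1·√(0.816327/4π) = 0.25487487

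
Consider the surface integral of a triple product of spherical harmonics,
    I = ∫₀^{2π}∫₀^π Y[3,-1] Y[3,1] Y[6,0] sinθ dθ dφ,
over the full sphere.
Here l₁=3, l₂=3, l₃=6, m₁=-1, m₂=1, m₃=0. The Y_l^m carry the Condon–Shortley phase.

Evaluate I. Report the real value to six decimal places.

m-sum 0 ✓  L=12 even ✓  0≤6≤6 ✓
Π(2lᵢ+1) = 7×7×13 = 637
triangle coeff Δ(3,3,6) = 1/12012
Σ_t [0,0]: t=0:+1/1296 = 1/1296
(3j)²=100/3003 [(3 3 6; 0 0 0)], sign=+1
Σ_t [0,0]: t=0:+1/2304 = 1/2304
(3j)²=75/4004 [(3 3 6; -1 1 0)], sign=+1
⇒ 4πI² = 625/1573
I = (+1)√(625/1573/(4π)) = 0.17781595

0.177816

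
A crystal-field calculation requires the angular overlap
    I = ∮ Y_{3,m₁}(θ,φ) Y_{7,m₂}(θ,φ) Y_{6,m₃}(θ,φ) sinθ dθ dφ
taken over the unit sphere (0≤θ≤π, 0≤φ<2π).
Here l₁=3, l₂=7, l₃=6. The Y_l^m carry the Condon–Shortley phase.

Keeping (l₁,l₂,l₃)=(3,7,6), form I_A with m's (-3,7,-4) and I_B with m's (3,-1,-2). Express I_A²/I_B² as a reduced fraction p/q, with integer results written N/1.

143/280

Same 3,7,6: normalisation and zero-m 3j drop out of the ratio.
A: Δ: 4! 2! 10! / 17! → 1/2042040; sum: t=4:+1/174182400 = 1/174182400; 3j²(3 7 6; -3 7 -4) = Δ·Π!·Σ² = 1/136  (sign +1)
B: Δ: 4! 2! 10! / 17! → 1/2042040; sum: t=0:+1/829440 = 1/829440; 3j²(3 7 6; 3 -1 -2) = Δ·Π!·Σ² = 35/2431  (sign +1)
I_A²/I_B² = (1/136)/(35/2431) = 143/280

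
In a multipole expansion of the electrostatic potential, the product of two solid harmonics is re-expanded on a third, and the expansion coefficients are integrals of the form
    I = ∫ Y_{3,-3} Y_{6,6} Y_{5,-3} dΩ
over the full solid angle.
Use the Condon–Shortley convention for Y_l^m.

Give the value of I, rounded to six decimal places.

-0.119512

m-sum 0 ✓  L=14 even ✓  3≤5≤9 ✓
Π(2lᵢ+1) = 7×13×11 = 1001
triangle coeff Δ(3,6,5) = 1/675675
Σ_t [1,3]: t=1:−1/8640 t=2:+1/2304 t=3:−1/8640 = 7/34560
(3j)²=7/429 [(3 6 5; 0 0 0)], sign=-1
Σ_t [4,4]: t=4:+1/1935360 = 1/1935360
(3j)²=1/91 [(3 6 5; -3 6 -3)], sign=+1
⇒ 4πI² = 7/39
I = (-1)√(7/39/(4π)) = -0.11951207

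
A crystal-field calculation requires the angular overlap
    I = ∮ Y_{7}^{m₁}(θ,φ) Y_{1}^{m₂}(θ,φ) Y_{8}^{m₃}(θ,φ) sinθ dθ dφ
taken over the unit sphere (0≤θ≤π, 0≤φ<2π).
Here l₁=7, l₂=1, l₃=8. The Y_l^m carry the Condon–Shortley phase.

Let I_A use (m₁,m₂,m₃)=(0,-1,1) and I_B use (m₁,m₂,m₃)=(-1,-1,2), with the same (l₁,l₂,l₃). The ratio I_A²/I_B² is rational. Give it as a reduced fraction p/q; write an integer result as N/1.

4/5

l's match ⇒ only the (l;m) 3-j factors differ between A and B.
A: triangle coeff Δ(7,1,8) = 1/2040; Σ_t [0,0]: t=0:+1/50803200 = 1/50803200; (3j)²=3/170 [(7 1 8; 0 -1 1)], sign=-1
B: triangle coeff Δ(7,1,8) = 1/2040; Σ_t [0,0]: t=0:+1/58060800 = 1/58060800; (3j)²=3/136 [(7 1 8; -1 -1 2)], sign=+1
I_A²/I_B² = (3/170)/(3/136) = 4/5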